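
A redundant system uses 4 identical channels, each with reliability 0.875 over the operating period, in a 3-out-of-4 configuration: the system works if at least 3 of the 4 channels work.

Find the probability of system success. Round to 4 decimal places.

0.9211

R = Σ_{i=3}^{4} C(4,i) p^i (1−p)^{4−i} with p = 0.875
C(4,3)·0.875^3·0.125^1 = 0.334961
C(4,4)·0.875^4·0.125^0 = 0.586182
Sum = 0.9211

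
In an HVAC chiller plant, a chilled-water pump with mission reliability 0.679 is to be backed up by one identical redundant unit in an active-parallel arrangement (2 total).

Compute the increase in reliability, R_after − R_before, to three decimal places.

0.218

R_before = 0.679
R_after = 1 − (1 − 0.679)^2 = 0.897
ΔR = 0.897 − 0.679 = 0.218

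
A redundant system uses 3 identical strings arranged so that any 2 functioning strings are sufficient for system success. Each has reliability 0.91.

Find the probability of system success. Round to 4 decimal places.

R = Σ_{i=2}^{3} C(3,i) p^i (1−p)^{3−i} with p = 0.91
C(3,2)·0.91^2·0.09^1 = 0.223587
C(3,3)·0.91^3·0.09^0 = 0.753571
Sum = 0.9772

0.9772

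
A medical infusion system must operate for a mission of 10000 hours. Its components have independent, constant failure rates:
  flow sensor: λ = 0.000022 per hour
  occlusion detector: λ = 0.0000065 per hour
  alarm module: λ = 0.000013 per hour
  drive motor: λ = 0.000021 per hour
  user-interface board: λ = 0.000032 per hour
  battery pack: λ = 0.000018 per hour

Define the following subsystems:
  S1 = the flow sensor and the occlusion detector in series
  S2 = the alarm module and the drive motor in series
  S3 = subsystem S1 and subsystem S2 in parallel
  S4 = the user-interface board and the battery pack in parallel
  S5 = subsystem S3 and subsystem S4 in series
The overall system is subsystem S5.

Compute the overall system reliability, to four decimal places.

0.8866

R(flow sensor) = exp(−0.000022 × 10000) = 0.802519
R(occlusion detector) = exp(−0.0000065 × 10000) = 0.937067
R(alarm module) = exp(−0.000013 × 10000) = 0.878095
R(drive motor) = exp(−0.000021 × 10000) = 0.810584
R(user-interface board) = exp(−0.000032 × 10000) = 0.726149
R(battery pack) = exp(−0.000018 × 10000) = 0.835270
Series (flow sensor and occlusion detector): 0.802519 × 0.937067 = 0.752014
Series (alarm module and drive motor): 0.878095 × 0.810584 = 0.711770
Parallel ([0.752014] and [0.711770]): 1 − (1 − 0.752014)(1 − 0.711770) = 0.928523
Parallel (user-interface board and battery pack): 1 − (1 − 0.726149)(1 − 0.835270) = 0.954889
Series ([0.928523] and [0.954889]): 0.928523 × 0.954889 = 0.8866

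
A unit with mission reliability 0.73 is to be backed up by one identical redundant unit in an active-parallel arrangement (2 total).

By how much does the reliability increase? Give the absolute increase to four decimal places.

R_before = 0.73
R_after = 1 − (1 − 0.73)^2 = 0.9271
ΔR = 0.9271 − 0.73 = 0.1971

0.1971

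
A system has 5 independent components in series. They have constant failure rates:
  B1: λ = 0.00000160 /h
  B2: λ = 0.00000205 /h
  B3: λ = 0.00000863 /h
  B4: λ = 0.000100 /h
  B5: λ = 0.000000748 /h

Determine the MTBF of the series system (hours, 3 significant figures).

8850

Series of exponential components: λ_sys = Σ λ_i
λ_sys = 0.00000160 + 0.00000205 + 0.00000863 + 0.000100 + 0.000000748 = 1.1303e-04 /h
MTBF = 1 / λ_sys = 8850 h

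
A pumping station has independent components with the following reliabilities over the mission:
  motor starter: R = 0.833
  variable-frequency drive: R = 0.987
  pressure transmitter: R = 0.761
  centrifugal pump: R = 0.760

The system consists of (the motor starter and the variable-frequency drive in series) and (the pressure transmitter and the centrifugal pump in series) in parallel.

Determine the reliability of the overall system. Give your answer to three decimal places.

0.925

Series (motor starter and variable-frequency drive): 0.83300 × 0.98700 = 0.82217
Series (pressure transmitter and centrifugal pump): 0.76100 × 0.76000 = 0.57836
Parallel ([0.82217] and [0.57836]): 1 − (1 − 0.82217)(1 − 0.57836) = 0.925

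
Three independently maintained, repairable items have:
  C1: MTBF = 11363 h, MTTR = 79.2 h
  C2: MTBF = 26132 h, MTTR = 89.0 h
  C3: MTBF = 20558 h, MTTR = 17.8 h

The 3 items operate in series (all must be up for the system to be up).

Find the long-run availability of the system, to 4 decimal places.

0.9889

A(C1) = MTBF/(MTBF+MTTR) = 11363/(11363+79.2) = 0.993078
A(C2) = MTBF/(MTBF+MTTR) = 26132/(26132+89.0) = 0.996606
A(C3) = MTBF/(MTBF+MTTR) = 20558/(20558+17.8) = 0.999135
Series availability: 0.993078 × 0.996606 × 0.999135 = 0.9889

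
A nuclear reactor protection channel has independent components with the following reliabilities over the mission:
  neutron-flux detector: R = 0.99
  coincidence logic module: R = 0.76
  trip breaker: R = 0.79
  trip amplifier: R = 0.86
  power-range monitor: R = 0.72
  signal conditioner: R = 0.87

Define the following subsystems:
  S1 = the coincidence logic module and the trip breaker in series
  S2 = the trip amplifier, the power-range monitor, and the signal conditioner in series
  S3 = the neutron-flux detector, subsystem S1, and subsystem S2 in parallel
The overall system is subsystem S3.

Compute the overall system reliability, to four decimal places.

Series (coincidence logic module and trip breaker): 0.760000 × 0.790000 = 0.600400
Series (trip amplifier, power-range monitor, and signal conditioner): 0.860000 × 0.720000 × 0.870000 = 0.538704
Parallel (neutron-flux detector, [0.600400], and [0.538704]): 1 − (1 − 0.990000)(1 − 0.600400)(1 − 0.538704) = 0.9982

0.9982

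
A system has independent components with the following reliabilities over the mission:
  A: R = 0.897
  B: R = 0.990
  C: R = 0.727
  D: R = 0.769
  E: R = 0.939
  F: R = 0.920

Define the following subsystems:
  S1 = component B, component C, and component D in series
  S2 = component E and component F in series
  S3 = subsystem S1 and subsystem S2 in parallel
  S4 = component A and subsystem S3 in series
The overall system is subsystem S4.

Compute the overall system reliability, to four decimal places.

Series (B, C, and D): 0.990000 × 0.727000 × 0.769000 = 0.553472
Series (E and F): 0.939000 × 0.920000 = 0.863880
Parallel ([0.553472] and [0.863880]): 1 − (1 − 0.553472)(1 − 0.863880) = 0.939219
Series (A and [0.939219]): 0.897000 × 0.939219 = 0.8425

0.8425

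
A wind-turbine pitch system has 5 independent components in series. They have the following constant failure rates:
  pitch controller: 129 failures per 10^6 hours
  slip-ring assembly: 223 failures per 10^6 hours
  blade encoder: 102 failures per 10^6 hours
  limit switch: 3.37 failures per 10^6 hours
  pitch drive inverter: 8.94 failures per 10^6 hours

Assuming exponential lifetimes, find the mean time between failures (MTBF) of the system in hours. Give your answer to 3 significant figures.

Series of exponential components: λ_sys = Σ λ_i
λ_sys = 0.000129 + 0.000223 + 0.000102 + 0.00000337 + 0.00000894 = 4.6631e-04 /h
MTBF = 1 / λ_sys = 2140 h

2140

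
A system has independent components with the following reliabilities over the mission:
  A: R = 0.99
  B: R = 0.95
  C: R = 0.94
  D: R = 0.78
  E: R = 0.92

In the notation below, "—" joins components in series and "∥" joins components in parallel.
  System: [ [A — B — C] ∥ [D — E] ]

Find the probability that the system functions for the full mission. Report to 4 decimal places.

0.9673

Series (A, B, and C): 0.990000 × 0.950000 × 0.940000 = 0.884070
Series (D and E): 0.780000 × 0.920000 = 0.717600
Parallel ([0.884070] and [0.717600]): 1 − (1 − 0.884070)(1 − 0.717600) = 0.9673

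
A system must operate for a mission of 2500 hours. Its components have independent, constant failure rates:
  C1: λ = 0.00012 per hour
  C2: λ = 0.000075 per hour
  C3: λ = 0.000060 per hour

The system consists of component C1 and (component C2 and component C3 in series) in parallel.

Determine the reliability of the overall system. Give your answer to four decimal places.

R(C1) = exp(−0.00012 × 2500) = 0.740818
R(C2) = exp(−0.000075 × 2500) = 0.829029
R(C3) = exp(−0.000060 × 2500) = 0.860708
Series (C2 and C3): 0.829029 × 0.860708 = 0.713552
Parallel (C1 and [0.713552]): 1 − (1 − 0.740818)(1 − 0.713552) = 0.9258

0.9258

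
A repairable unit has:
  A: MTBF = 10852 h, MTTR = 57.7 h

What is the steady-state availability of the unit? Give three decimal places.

A(A) = MTBF/(MTBF+MTTR) = 10852/(10852+57.7) = 0.995

0.995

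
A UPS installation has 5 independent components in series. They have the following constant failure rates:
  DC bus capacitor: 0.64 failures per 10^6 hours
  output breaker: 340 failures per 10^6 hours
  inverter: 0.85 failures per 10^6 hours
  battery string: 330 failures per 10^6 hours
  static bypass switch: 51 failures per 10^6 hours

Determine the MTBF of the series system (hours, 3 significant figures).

Series of exponential components: λ_sys = Σ λ_i
λ_sys = 0.00000064 + 0.00034 + 0.00000085 + 0.00033 + 0.000051 = 7.2249e-04 /h
MTBF = 1 / λ_sys = 1380 h

1380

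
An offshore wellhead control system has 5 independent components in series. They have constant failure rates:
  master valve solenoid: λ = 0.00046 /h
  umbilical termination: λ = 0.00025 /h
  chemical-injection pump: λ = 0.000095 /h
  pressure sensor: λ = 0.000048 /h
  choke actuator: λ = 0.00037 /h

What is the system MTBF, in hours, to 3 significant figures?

818

Series of exponential components: λ_sys = Σ λ_i
λ_sys = 0.00046 + 0.00025 + 0.000095 + 0.000048 + 0.00037 = 1.2230e-03 /h
MTBF = 1 / λ_sys = 818 h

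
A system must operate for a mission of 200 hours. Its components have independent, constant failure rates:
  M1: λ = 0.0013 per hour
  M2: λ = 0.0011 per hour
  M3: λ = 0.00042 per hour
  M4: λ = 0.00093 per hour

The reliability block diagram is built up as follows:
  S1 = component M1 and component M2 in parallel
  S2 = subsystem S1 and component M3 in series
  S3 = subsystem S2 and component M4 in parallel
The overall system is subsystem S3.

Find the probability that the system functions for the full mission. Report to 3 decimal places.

0.979

R(M1) = exp(−0.0013 × 200) = 0.77105
R(M2) = exp(−0.0011 × 200) = 0.80252
R(M3) = exp(−0.00042 × 200) = 0.91943
R(M4) = exp(−0.00093 × 200) = 0.83027
Parallel (M1 and M2): 1 − (1 − 0.77105)(1 − 0.80252) = 0.95479
Series ([0.95479] and M3): 0.95479 × 0.91943 = 0.87786
Parallel ([0.87786] and M4): 1 − (1 − 0.87786)(1 − 0.83027) = 0.979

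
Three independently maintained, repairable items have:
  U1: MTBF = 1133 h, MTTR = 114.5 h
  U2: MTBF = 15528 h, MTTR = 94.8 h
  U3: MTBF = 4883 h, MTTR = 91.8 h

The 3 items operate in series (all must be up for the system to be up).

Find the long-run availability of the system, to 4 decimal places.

0.8860

A(U1) = MTBF/(MTBF+MTTR) = 1133/(1133+114.5) = 0.908216
A(U2) = MTBF/(MTBF+MTTR) = 15528/(15528+94.8) = 0.993932
A(U3) = MTBF/(MTBF+MTTR) = 4883/(4883+91.8) = 0.981547
Series availability: 0.908216 × 0.993932 × 0.981547 = 0.8860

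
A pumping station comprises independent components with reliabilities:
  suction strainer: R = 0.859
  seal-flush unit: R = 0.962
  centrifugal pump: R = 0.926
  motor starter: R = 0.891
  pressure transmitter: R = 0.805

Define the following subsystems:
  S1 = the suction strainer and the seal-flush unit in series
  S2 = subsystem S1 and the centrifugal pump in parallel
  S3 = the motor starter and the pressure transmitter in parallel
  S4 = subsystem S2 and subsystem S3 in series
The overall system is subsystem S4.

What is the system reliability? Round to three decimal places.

0.966

Series (suction strainer and seal-flush unit): 0.85900 × 0.96200 = 0.82636
Parallel ([0.82636] and centrifugal pump): 1 − (1 − 0.82636)(1 − 0.92600) = 0.98715
Parallel (motor starter and pressure transmitter): 1 − (1 − 0.89100)(1 − 0.80500) = 0.97875
Series ([0.98715] and [0.97875]): 0.98715 × 0.97875 = 0.966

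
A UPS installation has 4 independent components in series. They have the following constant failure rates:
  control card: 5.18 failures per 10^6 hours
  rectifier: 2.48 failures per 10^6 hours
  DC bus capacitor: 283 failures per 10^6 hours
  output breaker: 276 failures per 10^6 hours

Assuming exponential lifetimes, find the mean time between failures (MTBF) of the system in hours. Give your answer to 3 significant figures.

Series of exponential components: λ_sys = Σ λ_i
λ_sys = 0.00000518 + 0.00000248 + 0.000283 + 0.000276 = 5.6666e-04 /h
MTBF = 1 / λ_sys = 1760 h

1760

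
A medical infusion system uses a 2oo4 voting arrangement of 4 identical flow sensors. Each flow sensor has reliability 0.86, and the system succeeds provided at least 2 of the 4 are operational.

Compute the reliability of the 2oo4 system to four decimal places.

0.9902

R = Σ_{i=2}^{4} C(4,i) p^i (1−p)^{4−i} with p = 0.86
C(4,2)·0.86^2·0.14^2 = 0.086977
C(4,3)·0.86^3·0.14^1 = 0.356191
C(4,4)·0.86^4·0.14^0 = 0.547008
Sum = 0.9902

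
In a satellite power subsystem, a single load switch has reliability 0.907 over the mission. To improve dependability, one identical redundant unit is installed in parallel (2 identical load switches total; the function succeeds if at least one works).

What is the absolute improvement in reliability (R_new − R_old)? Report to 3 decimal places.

0.084

R_before = 0.907
R_after = 1 − (1 − 0.907)^2 = 0.991
ΔR = 0.991 − 0.907 = 0.084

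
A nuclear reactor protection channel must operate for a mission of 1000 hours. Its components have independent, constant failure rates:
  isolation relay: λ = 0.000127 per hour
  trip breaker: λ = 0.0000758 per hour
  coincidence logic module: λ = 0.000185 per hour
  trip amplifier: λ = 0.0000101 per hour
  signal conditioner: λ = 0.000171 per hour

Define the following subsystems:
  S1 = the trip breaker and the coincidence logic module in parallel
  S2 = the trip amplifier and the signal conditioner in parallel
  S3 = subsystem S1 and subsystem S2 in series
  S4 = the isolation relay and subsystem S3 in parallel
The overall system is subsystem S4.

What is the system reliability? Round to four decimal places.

R(isolation relay) = exp(−0.000127 × 1000) = 0.880734
R(trip breaker) = exp(−0.0000758 × 1000) = 0.927002
R(coincidence logic module) = exp(−0.000185 × 1000) = 0.831104
R(trip amplifier) = exp(−0.0000101 × 1000) = 0.989951
R(signal conditioner) = exp(−0.000171 × 1000) = 0.842822
Parallel (trip breaker and coincidence logic module): 1 − (1 − 0.927002)(1 − 0.831104) = 0.987671
Parallel (trip amplifier and signal conditioner): 1 − (1 − 0.989951)(1 − 0.842822) = 0.998421
Series ([0.987671] and [0.998421]): 0.987671 × 0.998421 = 0.986111
Parallel (isolation relay and [0.986111]): 1 − (1 − 0.880734)(1 − 0.986111) = 0.9983

0.9983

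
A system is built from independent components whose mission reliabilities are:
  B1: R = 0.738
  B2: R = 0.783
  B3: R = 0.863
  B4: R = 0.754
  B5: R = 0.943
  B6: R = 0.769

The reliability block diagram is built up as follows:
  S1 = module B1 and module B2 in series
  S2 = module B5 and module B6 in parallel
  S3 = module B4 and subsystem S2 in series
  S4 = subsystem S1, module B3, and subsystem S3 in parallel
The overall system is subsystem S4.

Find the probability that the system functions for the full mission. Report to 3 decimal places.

Series (B1 and B2): 0.73800 × 0.78300 = 0.57785
Parallel (B5 and B6): 1 − (1 − 0.94300)(1 − 0.76900) = 0.98683
Series (B4 and [0.98683]): 0.75400 × 0.98683 = 0.74407
Parallel ([0.57785], B3, and [0.74407]): 1 − (1 − 0.57785)(1 − 0.86300)(1 − 0.74407) = 0.985

0.985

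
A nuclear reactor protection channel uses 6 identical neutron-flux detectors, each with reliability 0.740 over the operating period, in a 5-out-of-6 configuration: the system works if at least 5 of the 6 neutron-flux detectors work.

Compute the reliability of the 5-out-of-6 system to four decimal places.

R = Σ_{i=5}^{6} C(6,i) p^i (1−p)^{6−i} with p = 0.740
C(6,5)·0.740^5·0.260^1 = 0.346165
C(6,6)·0.740^6·0.260^0 = 0.164206
Sum = 0.5104

0.5104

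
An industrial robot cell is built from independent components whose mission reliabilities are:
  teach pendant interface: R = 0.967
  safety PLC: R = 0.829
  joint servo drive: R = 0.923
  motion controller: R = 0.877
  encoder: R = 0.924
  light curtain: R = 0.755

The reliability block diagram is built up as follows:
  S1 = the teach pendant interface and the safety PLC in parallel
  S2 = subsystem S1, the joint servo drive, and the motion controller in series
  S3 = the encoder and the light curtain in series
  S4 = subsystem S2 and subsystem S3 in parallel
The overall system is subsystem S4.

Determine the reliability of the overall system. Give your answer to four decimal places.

Parallel (teach pendant interface and safety PLC): 1 − (1 − 0.967000)(1 − 0.829000) = 0.994357
Series ([0.994357], joint servo drive, and motion controller): 0.994357 × 0.923000 × 0.877000 = 0.804903
Series (encoder and light curtain): 0.924000 × 0.755000 = 0.697620
Parallel ([0.804903] and [0.697620]): 1 − (1 − 0.804903)(1 − 0.697620) = 0.9410

0.9410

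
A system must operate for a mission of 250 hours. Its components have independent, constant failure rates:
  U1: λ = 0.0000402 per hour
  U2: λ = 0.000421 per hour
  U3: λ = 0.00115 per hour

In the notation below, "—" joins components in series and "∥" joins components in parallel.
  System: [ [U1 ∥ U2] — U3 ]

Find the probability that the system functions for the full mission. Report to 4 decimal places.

0.7494

R(U1) = exp(−0.0000402 × 250) = 0.990000
R(U2) = exp(−0.000421 × 250) = 0.900099
R(U3) = exp(−0.00115 × 250) = 0.750137
Parallel (U1 and U2): 1 − (1 − 0.990000)(1 − 0.900099) = 0.999001
Series ([0.999001] and U3): 0.999001 × 0.750137 = 0.7494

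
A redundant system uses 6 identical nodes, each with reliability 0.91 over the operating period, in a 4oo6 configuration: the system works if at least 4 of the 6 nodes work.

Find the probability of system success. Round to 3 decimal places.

0.988

R = Σ_{i=4}^{6} C(6,i) p^i (1−p)^{6−i} with p = 0.91
C(6,4)·0.91^4·0.09^2 = 0.08332
C(6,5)·0.91^5·0.09^1 = 0.33698
C(6,6)·0.91^6·0.09^0 = 0.56787
Sum = 0.988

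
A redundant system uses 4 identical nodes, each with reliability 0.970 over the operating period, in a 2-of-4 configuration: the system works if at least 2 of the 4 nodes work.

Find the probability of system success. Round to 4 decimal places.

R = Σ_{i=2}^{4} C(4,i) p^i (1−p)^{4−i} with p = 0.970
C(4,2)·0.970^2·0.030^2 = 0.005081
C(4,3)·0.970^3·0.030^1 = 0.109521
C(4,4)·0.970^4·0.030^0 = 0.885293
Sum = 0.9999

0.9999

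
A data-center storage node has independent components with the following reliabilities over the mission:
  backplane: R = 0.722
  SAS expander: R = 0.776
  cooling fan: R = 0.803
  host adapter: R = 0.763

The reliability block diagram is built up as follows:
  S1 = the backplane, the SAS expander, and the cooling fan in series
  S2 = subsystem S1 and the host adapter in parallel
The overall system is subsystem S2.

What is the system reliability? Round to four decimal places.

0.8696

Series (backplane, SAS expander, and cooling fan): 0.722000 × 0.776000 × 0.803000 = 0.449898
Parallel ([0.449898] and host adapter): 1 − (1 − 0.449898)(1 − 0.763000) = 0.8696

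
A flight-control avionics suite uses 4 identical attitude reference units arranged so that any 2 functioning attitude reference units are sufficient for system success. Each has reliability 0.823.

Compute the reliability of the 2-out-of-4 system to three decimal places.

0.981

R = Σ_{i=2}^{4} C(4,i) p^i (1−p)^{4−i} with p = 0.823
C(4,2)·0.823^2·0.177^2 = 0.12732
C(4,3)·0.823^3·0.177^1 = 0.39467
C(4,4)·0.823^4·0.177^0 = 0.45877
Sum = 0.981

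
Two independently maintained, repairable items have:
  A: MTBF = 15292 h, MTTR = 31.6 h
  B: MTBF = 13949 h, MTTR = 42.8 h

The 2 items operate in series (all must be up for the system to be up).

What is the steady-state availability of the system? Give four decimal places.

A(A) = MTBF/(MTBF+MTTR) = 15292/(15292+31.6) = 0.997938
A(B) = MTBF/(MTBF+MTTR) = 13949/(13949+42.8) = 0.996941
Series availability: 0.997938 × 0.996941 = 0.9949

0.9949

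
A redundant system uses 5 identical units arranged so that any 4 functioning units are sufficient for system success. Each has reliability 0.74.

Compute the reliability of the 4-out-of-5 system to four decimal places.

R = Σ_{i=4}^{5} C(5,i) p^i (1−p)^{5−i} with p = 0.74
C(5,4)·0.74^4·0.26^1 = 0.389825
C(5,5)·0.74^5·0.26^0 = 0.221901
Sum = 0.6117

0.6117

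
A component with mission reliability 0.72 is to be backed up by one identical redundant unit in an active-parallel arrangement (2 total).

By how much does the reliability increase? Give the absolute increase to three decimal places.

0.202

R_before = 0.72
R_after = 1 − (1 − 0.72)^2 = 0.922
ΔR = 0.922 − 0.72 = 0.202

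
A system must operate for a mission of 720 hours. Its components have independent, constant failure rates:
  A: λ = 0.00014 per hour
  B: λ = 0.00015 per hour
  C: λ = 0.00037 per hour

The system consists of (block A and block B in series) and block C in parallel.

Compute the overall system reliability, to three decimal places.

0.956

R(A) = exp(−0.00014 × 720) = 0.90411
R(B) = exp(−0.00015 × 720) = 0.89763
R(C) = exp(−0.00037 × 720) = 0.76613
Series (A and B): 0.90411 × 0.89763 = 0.81156
Parallel ([0.81156] and C): 1 − (1 − 0.81156)(1 − 0.76613) = 0.956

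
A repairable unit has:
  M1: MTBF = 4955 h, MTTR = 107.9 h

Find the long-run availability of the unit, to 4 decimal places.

A(M1) = MTBF/(MTBF+MTTR) = 4955/(4955+107.9) = 0.9787

0.9787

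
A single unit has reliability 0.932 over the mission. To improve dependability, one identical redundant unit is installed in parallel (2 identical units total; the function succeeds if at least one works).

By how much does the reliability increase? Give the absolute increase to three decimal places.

0.063

R_before = 0.932
R_after = 1 − (1 − 0.932)^2 = 0.995
ΔR = 0.995 − 0.932 = 0.063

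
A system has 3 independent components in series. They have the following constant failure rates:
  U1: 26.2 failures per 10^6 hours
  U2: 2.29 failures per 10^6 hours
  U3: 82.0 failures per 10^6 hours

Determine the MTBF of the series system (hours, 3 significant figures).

Series of exponential components: λ_sys = Σ λ_i
λ_sys = 0.0000262 + 0.00000229 + 0.0000820 = 1.1049e-04 /h
MTBF = 1 / λ_sys = 9050 h

9050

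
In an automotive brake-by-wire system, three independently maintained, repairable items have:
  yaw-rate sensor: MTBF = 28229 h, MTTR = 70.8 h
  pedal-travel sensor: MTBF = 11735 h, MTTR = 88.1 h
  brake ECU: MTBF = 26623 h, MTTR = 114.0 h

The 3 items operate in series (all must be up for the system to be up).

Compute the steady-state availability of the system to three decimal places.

A(yaw-rate sensor) = MTBF/(MTBF+MTTR) = 28229/(28229+70.8) = 0.997498
A(pedal-travel sensor) = MTBF/(MTBF+MTTR) = 11735/(11735+88.1) = 0.992548
A(brake ECU) = MTBF/(MTBF+MTTR) = 26623/(26623+114.0) = 0.995736
Series availability: 0.997498 × 0.992548 × 0.995736 = 0.986

0.986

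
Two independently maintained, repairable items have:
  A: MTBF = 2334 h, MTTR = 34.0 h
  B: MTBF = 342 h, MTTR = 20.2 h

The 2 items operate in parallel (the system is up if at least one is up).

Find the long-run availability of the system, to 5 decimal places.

0.99920

A(A) = MTBF/(MTBF+MTTR) = 2334/(2334+34.0) = 0.985642
A(B) = MTBF/(MTBF+MTTR) = 342/(342+20.2) = 0.944230
Parallel availability: 1 − (1 − 0.985642)(1 − 0.944230) = 0.99920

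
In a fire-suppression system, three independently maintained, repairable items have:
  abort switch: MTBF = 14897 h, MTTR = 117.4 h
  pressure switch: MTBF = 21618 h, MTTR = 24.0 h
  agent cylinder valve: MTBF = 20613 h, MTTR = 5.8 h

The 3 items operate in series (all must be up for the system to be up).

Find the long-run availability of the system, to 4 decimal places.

0.9908

A(abort switch) = MTBF/(MTBF+MTTR) = 14897/(14897+117.4) = 0.992181
A(pressure switch) = MTBF/(MTBF+MTTR) = 21618/(21618+24.0) = 0.998891
A(agent cylinder valve) = MTBF/(MTBF+MTTR) = 20613/(20613+5.8) = 0.999719
Series availability: 0.992181 × 0.998891 × 0.999719 = 0.9908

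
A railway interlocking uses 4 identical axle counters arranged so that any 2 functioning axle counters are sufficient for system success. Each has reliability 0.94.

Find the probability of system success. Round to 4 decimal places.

R = Σ_{i=2}^{4} C(4,i) p^i (1−p)^{4−i} with p = 0.94
C(4,2)·0.94^2·0.06^2 = 0.019086
C(4,3)·0.94^3·0.06^1 = 0.199340
C(4,4)·0.94^4·0.06^0 = 0.780749
Sum = 0.9992

0.9992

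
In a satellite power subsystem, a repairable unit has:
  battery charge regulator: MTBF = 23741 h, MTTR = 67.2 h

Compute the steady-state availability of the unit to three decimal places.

A(battery charge regulator) = MTBF/(MTBF+MTTR) = 23741/(23741+67.2) = 0.997

0.997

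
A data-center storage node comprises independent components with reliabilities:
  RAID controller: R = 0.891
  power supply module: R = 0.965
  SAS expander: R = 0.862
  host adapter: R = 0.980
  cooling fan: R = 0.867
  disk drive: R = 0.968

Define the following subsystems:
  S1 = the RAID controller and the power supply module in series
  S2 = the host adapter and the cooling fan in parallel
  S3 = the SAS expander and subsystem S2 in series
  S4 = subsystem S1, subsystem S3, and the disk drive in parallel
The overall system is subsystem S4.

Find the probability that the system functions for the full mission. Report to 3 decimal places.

Series (RAID controller and power supply module): 0.89100 × 0.96500 = 0.85982
Parallel (host adapter and cooling fan): 1 − (1 − 0.98000)(1 − 0.86700) = 0.99734
Series (SAS expander and [0.99734]): 0.86200 × 0.99734 = 0.85971
Parallel ([0.85982], [0.85971], and disk drive): 1 − (1 − 0.85982)(1 − 0.85971)(1 − 0.96800) = 0.999

0.999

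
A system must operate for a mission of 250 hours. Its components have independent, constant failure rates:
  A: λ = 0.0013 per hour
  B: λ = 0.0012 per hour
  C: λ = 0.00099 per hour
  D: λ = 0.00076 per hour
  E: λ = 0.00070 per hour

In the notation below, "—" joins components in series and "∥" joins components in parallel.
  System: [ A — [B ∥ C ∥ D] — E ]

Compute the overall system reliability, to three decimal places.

R(A) = exp(−0.0013 × 250) = 0.72253
R(B) = exp(−0.0012 × 250) = 0.74082
R(C) = exp(−0.00099 × 250) = 0.78075
R(D) = exp(−0.00076 × 250) = 0.82696
R(E) = exp(−0.00070 × 250) = 0.83946
Parallel (B, C, and D): 1 − (1 − 0.74082)(1 − 0.78075)(1 − 0.82696) = 0.99017
Series (A, [0.99017], and E): 0.72253 × 0.99017 × 0.83946 = 0.601

0.601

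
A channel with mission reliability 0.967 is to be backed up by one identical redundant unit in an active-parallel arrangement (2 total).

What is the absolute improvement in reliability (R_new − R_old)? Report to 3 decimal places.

R_before = 0.967
R_after = 1 − (1 − 0.967)^2 = 0.999
ΔR = 0.999 − 0.967 = 0.032

0.032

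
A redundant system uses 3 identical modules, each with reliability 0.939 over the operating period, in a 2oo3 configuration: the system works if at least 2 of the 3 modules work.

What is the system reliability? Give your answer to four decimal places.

0.9893

R = Σ_{i=2}^{3} C(3,i) p^i (1−p)^{3−i} with p = 0.939
C(3,2)·0.939^2·0.061^1 = 0.161355
C(3,3)·0.939^3·0.061^0 = 0.827936
Sum = 0.9893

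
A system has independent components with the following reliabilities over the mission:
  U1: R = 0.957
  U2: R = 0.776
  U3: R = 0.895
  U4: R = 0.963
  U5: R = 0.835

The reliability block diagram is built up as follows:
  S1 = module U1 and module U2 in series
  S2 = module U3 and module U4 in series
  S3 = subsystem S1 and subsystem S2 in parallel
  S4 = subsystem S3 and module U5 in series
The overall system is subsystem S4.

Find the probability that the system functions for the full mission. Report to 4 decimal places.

0.8053

Series (U1 and U2): 0.957000 × 0.776000 = 0.742632
Series (U3 and U4): 0.895000 × 0.963000 = 0.861885
Parallel ([0.742632] and [0.861885]): 1 − (1 − 0.742632)(1 − 0.861885) = 0.964454
Series ([0.964454] and U5): 0.964454 × 0.835000 = 0.8053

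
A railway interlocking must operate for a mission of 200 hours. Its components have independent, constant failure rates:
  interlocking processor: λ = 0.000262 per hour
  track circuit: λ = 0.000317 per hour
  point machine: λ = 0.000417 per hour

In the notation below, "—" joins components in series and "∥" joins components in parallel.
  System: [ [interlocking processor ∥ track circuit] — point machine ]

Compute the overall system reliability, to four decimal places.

0.9171

R(interlocking processor) = exp(−0.000262 × 200) = 0.948949
R(track circuit) = exp(−0.000317 × 200) = 0.938568
R(point machine) = exp(−0.000417 × 200) = 0.919983
Parallel (interlocking processor and track circuit): 1 − (1 − 0.948949)(1 − 0.938568) = 0.996864
Series ([0.996864] and point machine): 0.996864 × 0.919983 = 0.9171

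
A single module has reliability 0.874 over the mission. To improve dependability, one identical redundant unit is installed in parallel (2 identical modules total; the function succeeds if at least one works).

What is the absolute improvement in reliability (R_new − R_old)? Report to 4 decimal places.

R_before = 0.874
R_after = 1 − (1 − 0.874)^2 = 0.9841
ΔR = 0.9841 − 0.874 = 0.1101

0.1101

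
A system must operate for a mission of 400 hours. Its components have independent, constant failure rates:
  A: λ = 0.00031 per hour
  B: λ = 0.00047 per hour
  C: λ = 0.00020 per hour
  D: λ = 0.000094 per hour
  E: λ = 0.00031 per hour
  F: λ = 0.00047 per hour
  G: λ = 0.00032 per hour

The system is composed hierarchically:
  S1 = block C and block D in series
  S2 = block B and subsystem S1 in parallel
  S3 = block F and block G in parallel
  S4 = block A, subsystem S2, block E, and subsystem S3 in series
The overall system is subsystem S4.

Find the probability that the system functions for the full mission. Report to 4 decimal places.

0.7498

R(A) = exp(−0.00031 × 400) = 0.883380
R(B) = exp(−0.00047 × 400) = 0.828615
R(C) = exp(−0.00020 × 400) = 0.923116
R(D) = exp(−0.000094 × 400) = 0.963098
R(E) = exp(−0.00031 × 400) = 0.883380
R(F) = exp(−0.00047 × 400) = 0.828615
R(G) = exp(−0.00032 × 400) = 0.879853
Series (C and D): 0.923116 × 0.963098 = 0.889051
Parallel (B and [0.889051]): 1 − (1 − 0.828615)(1 − 0.889051) = 0.980985
Parallel (F and G): 1 − (1 − 0.828615)(1 − 0.879853) = 0.979409
Series (A, [0.980985], E, and [0.979409]): 0.883380 × 0.980985 × 0.883380 × 0.979409 = 0.7498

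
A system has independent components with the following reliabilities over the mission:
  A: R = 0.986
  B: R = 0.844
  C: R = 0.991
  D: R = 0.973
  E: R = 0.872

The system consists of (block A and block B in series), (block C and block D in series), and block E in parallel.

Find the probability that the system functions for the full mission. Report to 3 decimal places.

0.999

Series (A and B): 0.98600 × 0.84400 = 0.83218
Series (C and D): 0.99100 × 0.97300 = 0.96424
Parallel ([0.83218], [0.96424], and E): 1 − (1 − 0.83218)(1 − 0.96424)(1 − 0.87200) = 0.999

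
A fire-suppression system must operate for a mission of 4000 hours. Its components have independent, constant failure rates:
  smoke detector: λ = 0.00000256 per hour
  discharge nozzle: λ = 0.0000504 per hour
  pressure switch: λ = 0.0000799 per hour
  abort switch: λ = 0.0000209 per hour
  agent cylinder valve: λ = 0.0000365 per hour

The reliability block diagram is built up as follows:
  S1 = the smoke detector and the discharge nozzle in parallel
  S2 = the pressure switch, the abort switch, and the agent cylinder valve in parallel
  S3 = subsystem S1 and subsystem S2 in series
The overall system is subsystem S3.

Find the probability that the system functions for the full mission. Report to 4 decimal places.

R(smoke detector) = exp(−0.00000256 × 4000) = 0.989812
R(discharge nozzle) = exp(−0.0000504 × 4000) = 0.817422
R(pressure switch) = exp(−0.0000799 × 4000) = 0.726440
R(abort switch) = exp(−0.0000209 × 4000) = 0.919799
R(agent cylinder valve) = exp(−0.0000365 × 4000) = 0.864158
Parallel (smoke detector and discharge nozzle): 1 − (1 − 0.989812)(1 − 0.817422) = 0.998140
Parallel (pressure switch, abort switch, and agent cylinder valve): 1 − (1 − 0.726440)(1 − 0.919799)(1 − 0.864158) = 0.997020
Series ([0.998140] and [0.997020]): 0.998140 × 0.997020 = 0.9952

0.9952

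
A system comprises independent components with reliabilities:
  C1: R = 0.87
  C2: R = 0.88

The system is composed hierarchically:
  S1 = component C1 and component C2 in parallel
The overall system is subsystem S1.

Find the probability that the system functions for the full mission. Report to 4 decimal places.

0.9844

Parallel (C1 and C2): 1 − (1 − 0.870000)(1 − 0.880000) = 0.9844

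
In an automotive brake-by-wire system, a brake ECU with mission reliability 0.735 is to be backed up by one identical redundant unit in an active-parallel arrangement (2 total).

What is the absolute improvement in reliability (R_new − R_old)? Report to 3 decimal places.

R_before = 0.735
R_after = 1 − (1 − 0.735)^2 = 0.930
ΔR = 0.930 − 0.735 = 0.195

0.195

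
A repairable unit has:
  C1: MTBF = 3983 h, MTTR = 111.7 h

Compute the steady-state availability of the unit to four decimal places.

0.9727

A(C1) = MTBF/(MTBF+MTTR) = 3983/(3983+111.7) = 0.9727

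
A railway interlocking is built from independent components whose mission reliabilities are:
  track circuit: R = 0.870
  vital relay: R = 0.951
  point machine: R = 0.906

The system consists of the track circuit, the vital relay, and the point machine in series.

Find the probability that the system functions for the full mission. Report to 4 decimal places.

Series (track circuit, vital relay, and point machine): 0.870000 × 0.951000 × 0.906000 = 0.7496

0.7496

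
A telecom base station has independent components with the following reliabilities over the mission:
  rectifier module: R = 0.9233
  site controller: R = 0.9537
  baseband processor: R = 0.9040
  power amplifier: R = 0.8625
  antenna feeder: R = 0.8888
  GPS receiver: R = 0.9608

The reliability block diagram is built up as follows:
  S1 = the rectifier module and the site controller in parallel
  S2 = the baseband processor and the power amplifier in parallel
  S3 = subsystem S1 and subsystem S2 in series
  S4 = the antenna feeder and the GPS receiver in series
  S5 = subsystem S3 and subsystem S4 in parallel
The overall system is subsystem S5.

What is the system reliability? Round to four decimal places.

0.9976

Parallel (rectifier module and site controller): 1 − (1 − 0.923300)(1 − 0.953700) = 0.996449
Parallel (baseband processor and power amplifier): 1 − (1 − 0.904000)(1 − 0.862500) = 0.986800
Series ([0.996449] and [0.986800]): 0.996449 × 0.986800 = 0.983296
Series (antenna feeder and GPS receiver): 0.888800 × 0.960800 = 0.853959
Parallel ([0.983296] and [0.853959]): 1 − (1 − 0.983296)(1 − 0.853959) = 0.9976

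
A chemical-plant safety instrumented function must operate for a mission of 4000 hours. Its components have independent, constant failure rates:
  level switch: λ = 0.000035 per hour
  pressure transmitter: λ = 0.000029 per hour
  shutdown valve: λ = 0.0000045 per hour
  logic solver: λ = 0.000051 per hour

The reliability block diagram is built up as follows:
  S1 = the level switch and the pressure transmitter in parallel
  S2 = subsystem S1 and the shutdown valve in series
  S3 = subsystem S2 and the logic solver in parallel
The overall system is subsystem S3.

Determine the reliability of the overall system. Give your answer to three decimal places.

R(level switch) = exp(−0.000035 × 4000) = 0.86936
R(pressure transmitter) = exp(−0.000029 × 4000) = 0.89048
R(shutdown valve) = exp(−0.0000045 × 4000) = 0.98216
R(logic solver) = exp(−0.000051 × 4000) = 0.81546
Parallel (level switch and pressure transmitter): 1 − (1 − 0.86936)(1 − 0.89048) = 0.98569
Series ([0.98569] and shutdown valve): 0.98569 × 0.98216 = 0.96811
Parallel ([0.96811] and logic solver): 1 − (1 − 0.96811)(1 − 0.81546) = 0.994

0.994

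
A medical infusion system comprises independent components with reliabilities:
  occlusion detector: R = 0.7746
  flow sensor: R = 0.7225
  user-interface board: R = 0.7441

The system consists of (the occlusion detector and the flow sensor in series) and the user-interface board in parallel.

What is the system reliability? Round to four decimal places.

Series (occlusion detector and flow sensor): 0.774600 × 0.722500 = 0.559649
Parallel ([0.559649] and user-interface board): 1 − (1 − 0.559649)(1 − 0.744100) = 0.8873

0.8873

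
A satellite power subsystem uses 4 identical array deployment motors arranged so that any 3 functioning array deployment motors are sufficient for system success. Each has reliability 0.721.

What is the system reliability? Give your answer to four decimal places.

0.6885

R = Σ_{i=3}^{4} C(4,i) p^i (1−p)^{4−i} with p = 0.721
C(4,3)·0.721^3·0.279^1 = 0.418283
C(4,4)·0.721^4·0.279^0 = 0.270235
Sum = 0.6885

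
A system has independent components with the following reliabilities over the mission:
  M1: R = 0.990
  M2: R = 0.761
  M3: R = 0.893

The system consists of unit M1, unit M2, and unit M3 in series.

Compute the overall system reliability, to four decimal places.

Series (M1, M2, and M3): 0.990000 × 0.761000 × 0.893000 = 0.6728

0.6728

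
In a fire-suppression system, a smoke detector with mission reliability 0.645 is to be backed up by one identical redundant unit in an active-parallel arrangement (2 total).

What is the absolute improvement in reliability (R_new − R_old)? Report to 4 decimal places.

0.2290

R_before = 0.645
R_after = 1 − (1 − 0.645)^2 = 0.8740
ΔR = 0.8740 − 0.645 = 0.2290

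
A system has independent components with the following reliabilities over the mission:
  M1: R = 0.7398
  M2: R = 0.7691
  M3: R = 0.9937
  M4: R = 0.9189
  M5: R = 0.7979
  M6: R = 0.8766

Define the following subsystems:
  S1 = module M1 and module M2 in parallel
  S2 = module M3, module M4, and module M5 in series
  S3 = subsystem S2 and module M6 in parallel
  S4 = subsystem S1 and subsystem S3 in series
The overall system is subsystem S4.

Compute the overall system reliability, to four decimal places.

Parallel (M1 and M2): 1 − (1 − 0.739800)(1 − 0.769100) = 0.939920
Series (M3, M4, and M5): 0.993700 × 0.918900 × 0.797900 = 0.728571
Parallel ([0.728571] and M6): 1 − (1 − 0.728571)(1 − 0.876600) = 0.966506
Series ([0.939920] and [0.966506]): 0.939920 × 0.966506 = 0.9084

0.9084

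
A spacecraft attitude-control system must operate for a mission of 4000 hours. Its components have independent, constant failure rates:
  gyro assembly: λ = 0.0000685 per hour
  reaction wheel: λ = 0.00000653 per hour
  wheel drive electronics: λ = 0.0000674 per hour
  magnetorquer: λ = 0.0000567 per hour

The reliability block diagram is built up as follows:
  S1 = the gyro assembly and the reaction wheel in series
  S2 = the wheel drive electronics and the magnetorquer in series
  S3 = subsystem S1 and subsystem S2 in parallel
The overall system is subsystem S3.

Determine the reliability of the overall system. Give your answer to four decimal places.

0.8986

R(gyro assembly) = exp(−0.0000685 × 4000) = 0.760332
R(reaction wheel) = exp(−0.00000653 × 4000) = 0.974218
R(wheel drive electronics) = exp(−0.0000674 × 4000) = 0.763685
R(magnetorquer) = exp(−0.0000567 × 4000) = 0.797080
Series (gyro assembly and reaction wheel): 0.760332 × 0.974218 = 0.740729
Series (wheel drive electronics and magnetorquer): 0.763685 × 0.797080 = 0.608718
Parallel ([0.740729] and [0.608718]): 1 − (1 − 0.740729)(1 − 0.608718) = 0.8986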